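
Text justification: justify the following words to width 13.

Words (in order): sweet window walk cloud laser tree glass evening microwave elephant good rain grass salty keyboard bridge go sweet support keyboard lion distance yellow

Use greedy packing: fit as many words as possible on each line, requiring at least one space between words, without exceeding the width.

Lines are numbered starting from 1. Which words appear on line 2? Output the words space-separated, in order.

Answer: walk cloud

Derivation:
Line 1: ['sweet', 'window'] (min_width=12, slack=1)
Line 2: ['walk', 'cloud'] (min_width=10, slack=3)
Line 3: ['laser', 'tree'] (min_width=10, slack=3)
Line 4: ['glass', 'evening'] (min_width=13, slack=0)
Line 5: ['microwave'] (min_width=9, slack=4)
Line 6: ['elephant', 'good'] (min_width=13, slack=0)
Line 7: ['rain', 'grass'] (min_width=10, slack=3)
Line 8: ['salty'] (min_width=5, slack=8)
Line 9: ['keyboard'] (min_width=8, slack=5)
Line 10: ['bridge', 'go'] (min_width=9, slack=4)
Line 11: ['sweet', 'support'] (min_width=13, slack=0)
Line 12: ['keyboard', 'lion'] (min_width=13, slack=0)
Line 13: ['distance'] (min_width=8, slack=5)
Line 14: ['yellow'] (min_width=6, slack=7)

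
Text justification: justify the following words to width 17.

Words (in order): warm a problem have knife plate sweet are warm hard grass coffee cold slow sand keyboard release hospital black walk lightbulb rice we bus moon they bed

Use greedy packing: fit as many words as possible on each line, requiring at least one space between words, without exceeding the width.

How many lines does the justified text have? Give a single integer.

Line 1: ['warm', 'a', 'problem'] (min_width=14, slack=3)
Line 2: ['have', 'knife', 'plate'] (min_width=16, slack=1)
Line 3: ['sweet', 'are', 'warm'] (min_width=14, slack=3)
Line 4: ['hard', 'grass', 'coffee'] (min_width=17, slack=0)
Line 5: ['cold', 'slow', 'sand'] (min_width=14, slack=3)
Line 6: ['keyboard', 'release'] (min_width=16, slack=1)
Line 7: ['hospital', 'black'] (min_width=14, slack=3)
Line 8: ['walk', 'lightbulb'] (min_width=14, slack=3)
Line 9: ['rice', 'we', 'bus', 'moon'] (min_width=16, slack=1)
Line 10: ['they', 'bed'] (min_width=8, slack=9)
Total lines: 10

Answer: 10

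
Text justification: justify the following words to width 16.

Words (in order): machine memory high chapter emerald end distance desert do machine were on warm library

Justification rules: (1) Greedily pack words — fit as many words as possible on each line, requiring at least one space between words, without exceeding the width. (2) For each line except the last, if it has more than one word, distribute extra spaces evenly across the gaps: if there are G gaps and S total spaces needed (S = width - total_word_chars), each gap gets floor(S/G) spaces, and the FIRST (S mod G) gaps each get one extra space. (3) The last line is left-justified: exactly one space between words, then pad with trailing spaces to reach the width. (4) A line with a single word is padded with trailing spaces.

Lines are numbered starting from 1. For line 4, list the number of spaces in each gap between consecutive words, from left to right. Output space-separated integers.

Line 1: ['machine', 'memory'] (min_width=14, slack=2)
Line 2: ['high', 'chapter'] (min_width=12, slack=4)
Line 3: ['emerald', 'end'] (min_width=11, slack=5)
Line 4: ['distance', 'desert'] (min_width=15, slack=1)
Line 5: ['do', 'machine', 'were'] (min_width=15, slack=1)
Line 6: ['on', 'warm', 'library'] (min_width=15, slack=1)

Answer: 2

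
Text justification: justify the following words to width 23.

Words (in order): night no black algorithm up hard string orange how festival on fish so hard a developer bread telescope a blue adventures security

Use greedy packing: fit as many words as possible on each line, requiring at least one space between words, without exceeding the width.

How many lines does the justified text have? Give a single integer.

Line 1: ['night', 'no', 'black'] (min_width=14, slack=9)
Line 2: ['algorithm', 'up', 'hard'] (min_width=17, slack=6)
Line 3: ['string', 'orange', 'how'] (min_width=17, slack=6)
Line 4: ['festival', 'on', 'fish', 'so'] (min_width=19, slack=4)
Line 5: ['hard', 'a', 'developer', 'bread'] (min_width=22, slack=1)
Line 6: ['telescope', 'a', 'blue'] (min_width=16, slack=7)
Line 7: ['adventures', 'security'] (min_width=19, slack=4)
Total lines: 7

Answer: 7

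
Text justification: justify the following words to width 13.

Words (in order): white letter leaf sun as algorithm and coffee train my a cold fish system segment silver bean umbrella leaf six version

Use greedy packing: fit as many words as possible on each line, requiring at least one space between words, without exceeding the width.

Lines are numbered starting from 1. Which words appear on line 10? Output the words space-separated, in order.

Line 1: ['white', 'letter'] (min_width=12, slack=1)
Line 2: ['leaf', 'sun', 'as'] (min_width=11, slack=2)
Line 3: ['algorithm', 'and'] (min_width=13, slack=0)
Line 4: ['coffee', 'train'] (min_width=12, slack=1)
Line 5: ['my', 'a', 'cold'] (min_width=9, slack=4)
Line 6: ['fish', 'system'] (min_width=11, slack=2)
Line 7: ['segment'] (min_width=7, slack=6)
Line 8: ['silver', 'bean'] (min_width=11, slack=2)
Line 9: ['umbrella', 'leaf'] (min_width=13, slack=0)
Line 10: ['six', 'version'] (min_width=11, slack=2)

Answer: six version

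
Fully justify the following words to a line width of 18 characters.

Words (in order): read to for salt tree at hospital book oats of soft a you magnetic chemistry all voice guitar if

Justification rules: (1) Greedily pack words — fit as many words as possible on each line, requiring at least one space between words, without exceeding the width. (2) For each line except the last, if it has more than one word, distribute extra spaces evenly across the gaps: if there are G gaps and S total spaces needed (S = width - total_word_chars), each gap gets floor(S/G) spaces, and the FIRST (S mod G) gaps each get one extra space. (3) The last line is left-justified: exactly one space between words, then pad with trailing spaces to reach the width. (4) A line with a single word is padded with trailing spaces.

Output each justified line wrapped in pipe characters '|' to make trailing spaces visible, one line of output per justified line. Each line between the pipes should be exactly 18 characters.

Answer: |read  to  for salt|
|tree  at  hospital|
|book  oats of soft|
|a   you   magnetic|
|chemistry      all|
|voice guitar if   |

Derivation:
Line 1: ['read', 'to', 'for', 'salt'] (min_width=16, slack=2)
Line 2: ['tree', 'at', 'hospital'] (min_width=16, slack=2)
Line 3: ['book', 'oats', 'of', 'soft'] (min_width=17, slack=1)
Line 4: ['a', 'you', 'magnetic'] (min_width=14, slack=4)
Line 5: ['chemistry', 'all'] (min_width=13, slack=5)
Line 6: ['voice', 'guitar', 'if'] (min_width=15, slack=3)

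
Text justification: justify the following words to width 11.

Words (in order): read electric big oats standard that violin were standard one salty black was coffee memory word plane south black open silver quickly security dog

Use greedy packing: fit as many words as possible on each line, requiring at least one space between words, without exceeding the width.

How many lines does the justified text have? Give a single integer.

Line 1: ['read'] (min_width=4, slack=7)
Line 2: ['electric'] (min_width=8, slack=3)
Line 3: ['big', 'oats'] (min_width=8, slack=3)
Line 4: ['standard'] (min_width=8, slack=3)
Line 5: ['that', 'violin'] (min_width=11, slack=0)
Line 6: ['were'] (min_width=4, slack=7)
Line 7: ['standard'] (min_width=8, slack=3)
Line 8: ['one', 'salty'] (min_width=9, slack=2)
Line 9: ['black', 'was'] (min_width=9, slack=2)
Line 10: ['coffee'] (min_width=6, slack=5)
Line 11: ['memory', 'word'] (min_width=11, slack=0)
Line 12: ['plane', 'south'] (min_width=11, slack=0)
Line 13: ['black', 'open'] (min_width=10, slack=1)
Line 14: ['silver'] (min_width=6, slack=5)
Line 15: ['quickly'] (min_width=7, slack=4)
Line 16: ['security'] (min_width=8, slack=3)
Line 17: ['dog'] (min_width=3, slack=8)
Total lines: 17

Answer: 17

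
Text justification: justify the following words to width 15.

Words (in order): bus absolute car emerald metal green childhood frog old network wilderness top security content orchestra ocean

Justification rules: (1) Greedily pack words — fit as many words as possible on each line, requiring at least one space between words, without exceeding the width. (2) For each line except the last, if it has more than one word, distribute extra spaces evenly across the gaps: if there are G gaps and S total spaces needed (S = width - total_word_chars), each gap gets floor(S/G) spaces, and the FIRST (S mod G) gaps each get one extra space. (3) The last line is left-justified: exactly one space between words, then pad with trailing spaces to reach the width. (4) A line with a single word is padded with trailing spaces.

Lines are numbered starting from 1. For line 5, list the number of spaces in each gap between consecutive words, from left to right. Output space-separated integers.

Answer: 5

Derivation:
Line 1: ['bus', 'absolute'] (min_width=12, slack=3)
Line 2: ['car', 'emerald'] (min_width=11, slack=4)
Line 3: ['metal', 'green'] (min_width=11, slack=4)
Line 4: ['childhood', 'frog'] (min_width=14, slack=1)
Line 5: ['old', 'network'] (min_width=11, slack=4)
Line 6: ['wilderness', 'top'] (min_width=14, slack=1)
Line 7: ['security'] (min_width=8, slack=7)
Line 8: ['content'] (min_width=7, slack=8)
Line 9: ['orchestra', 'ocean'] (min_width=15, slack=0)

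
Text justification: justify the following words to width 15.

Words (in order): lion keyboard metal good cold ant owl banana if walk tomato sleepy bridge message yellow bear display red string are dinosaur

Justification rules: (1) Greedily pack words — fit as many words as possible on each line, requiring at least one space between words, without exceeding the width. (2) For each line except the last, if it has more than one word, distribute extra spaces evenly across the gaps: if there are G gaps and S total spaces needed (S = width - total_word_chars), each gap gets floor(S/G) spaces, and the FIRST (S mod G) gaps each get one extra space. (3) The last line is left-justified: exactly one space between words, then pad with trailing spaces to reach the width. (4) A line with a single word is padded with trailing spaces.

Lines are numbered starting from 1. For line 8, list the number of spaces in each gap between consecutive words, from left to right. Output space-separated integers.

Line 1: ['lion', 'keyboard'] (min_width=13, slack=2)
Line 2: ['metal', 'good', 'cold'] (min_width=15, slack=0)
Line 3: ['ant', 'owl', 'banana'] (min_width=14, slack=1)
Line 4: ['if', 'walk', 'tomato'] (min_width=14, slack=1)
Line 5: ['sleepy', 'bridge'] (min_width=13, slack=2)
Line 6: ['message', 'yellow'] (min_width=14, slack=1)
Line 7: ['bear', 'display'] (min_width=12, slack=3)
Line 8: ['red', 'string', 'are'] (min_width=14, slack=1)
Line 9: ['dinosaur'] (min_width=8, slack=7)

Answer: 2 1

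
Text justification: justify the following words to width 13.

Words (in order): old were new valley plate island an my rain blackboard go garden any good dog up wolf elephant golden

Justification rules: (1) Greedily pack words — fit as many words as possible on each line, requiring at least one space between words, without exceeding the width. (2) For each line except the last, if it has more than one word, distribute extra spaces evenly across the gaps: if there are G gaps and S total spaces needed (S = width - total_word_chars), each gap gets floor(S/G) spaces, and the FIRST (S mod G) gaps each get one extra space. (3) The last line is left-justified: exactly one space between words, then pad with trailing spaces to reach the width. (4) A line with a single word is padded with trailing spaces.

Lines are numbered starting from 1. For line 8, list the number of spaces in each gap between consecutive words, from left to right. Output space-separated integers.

Answer: 1

Derivation:
Line 1: ['old', 'were', 'new'] (min_width=12, slack=1)
Line 2: ['valley', 'plate'] (min_width=12, slack=1)
Line 3: ['island', 'an', 'my'] (min_width=12, slack=1)
Line 4: ['rain'] (min_width=4, slack=9)
Line 5: ['blackboard', 'go'] (min_width=13, slack=0)
Line 6: ['garden', 'any'] (min_width=10, slack=3)
Line 7: ['good', 'dog', 'up'] (min_width=11, slack=2)
Line 8: ['wolf', 'elephant'] (min_width=13, slack=0)
Line 9: ['golden'] (min_width=6, slack=7)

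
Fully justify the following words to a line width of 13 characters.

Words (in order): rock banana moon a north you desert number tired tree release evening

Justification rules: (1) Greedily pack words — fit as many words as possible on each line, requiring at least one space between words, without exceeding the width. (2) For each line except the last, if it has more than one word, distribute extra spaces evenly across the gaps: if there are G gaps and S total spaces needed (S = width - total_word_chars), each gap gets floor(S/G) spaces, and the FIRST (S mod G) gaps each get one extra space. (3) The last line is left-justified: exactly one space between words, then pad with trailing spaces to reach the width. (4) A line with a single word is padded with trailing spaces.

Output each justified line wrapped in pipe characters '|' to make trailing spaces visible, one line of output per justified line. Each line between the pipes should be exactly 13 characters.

Answer: |rock   banana|
|moon  a north|
|you    desert|
|number  tired|
|tree  release|
|evening      |

Derivation:
Line 1: ['rock', 'banana'] (min_width=11, slack=2)
Line 2: ['moon', 'a', 'north'] (min_width=12, slack=1)
Line 3: ['you', 'desert'] (min_width=10, slack=3)
Line 4: ['number', 'tired'] (min_width=12, slack=1)
Line 5: ['tree', 'release'] (min_width=12, slack=1)
Line 6: ['evening'] (min_width=7, slack=6)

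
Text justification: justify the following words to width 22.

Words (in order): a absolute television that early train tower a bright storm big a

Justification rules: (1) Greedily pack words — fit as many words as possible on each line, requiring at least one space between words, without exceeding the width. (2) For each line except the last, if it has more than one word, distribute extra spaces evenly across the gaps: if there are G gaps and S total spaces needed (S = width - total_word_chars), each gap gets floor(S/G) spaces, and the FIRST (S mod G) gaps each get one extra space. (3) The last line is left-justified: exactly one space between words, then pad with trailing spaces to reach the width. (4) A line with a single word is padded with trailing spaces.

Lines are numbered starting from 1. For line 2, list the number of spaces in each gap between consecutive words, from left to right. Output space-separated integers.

Line 1: ['a', 'absolute', 'television'] (min_width=21, slack=1)
Line 2: ['that', 'early', 'train', 'tower'] (min_width=22, slack=0)
Line 3: ['a', 'bright', 'storm', 'big', 'a'] (min_width=20, slack=2)

Answer: 1 1 1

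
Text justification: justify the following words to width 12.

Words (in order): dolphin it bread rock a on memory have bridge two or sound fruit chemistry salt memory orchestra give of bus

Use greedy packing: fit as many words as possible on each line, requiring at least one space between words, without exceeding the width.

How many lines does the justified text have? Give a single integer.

Answer: 10

Derivation:
Line 1: ['dolphin', 'it'] (min_width=10, slack=2)
Line 2: ['bread', 'rock', 'a'] (min_width=12, slack=0)
Line 3: ['on', 'memory'] (min_width=9, slack=3)
Line 4: ['have', 'bridge'] (min_width=11, slack=1)
Line 5: ['two', 'or', 'sound'] (min_width=12, slack=0)
Line 6: ['fruit'] (min_width=5, slack=7)
Line 7: ['chemistry'] (min_width=9, slack=3)
Line 8: ['salt', 'memory'] (min_width=11, slack=1)
Line 9: ['orchestra'] (min_width=9, slack=3)
Line 10: ['give', 'of', 'bus'] (min_width=11, slack=1)
Total lines: 10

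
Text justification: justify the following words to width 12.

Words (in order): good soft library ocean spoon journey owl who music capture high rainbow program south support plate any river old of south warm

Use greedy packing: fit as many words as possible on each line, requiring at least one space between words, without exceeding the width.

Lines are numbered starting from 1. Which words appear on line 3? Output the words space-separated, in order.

Answer: ocean spoon

Derivation:
Line 1: ['good', 'soft'] (min_width=9, slack=3)
Line 2: ['library'] (min_width=7, slack=5)
Line 3: ['ocean', 'spoon'] (min_width=11, slack=1)
Line 4: ['journey', 'owl'] (min_width=11, slack=1)
Line 5: ['who', 'music'] (min_width=9, slack=3)
Line 6: ['capture', 'high'] (min_width=12, slack=0)
Line 7: ['rainbow'] (min_width=7, slack=5)
Line 8: ['program'] (min_width=7, slack=5)
Line 9: ['south'] (min_width=5, slack=7)
Line 10: ['support'] (min_width=7, slack=5)
Line 11: ['plate', 'any'] (min_width=9, slack=3)
Line 12: ['river', 'old', 'of'] (min_width=12, slack=0)
Line 13: ['south', 'warm'] (min_width=10, slack=2)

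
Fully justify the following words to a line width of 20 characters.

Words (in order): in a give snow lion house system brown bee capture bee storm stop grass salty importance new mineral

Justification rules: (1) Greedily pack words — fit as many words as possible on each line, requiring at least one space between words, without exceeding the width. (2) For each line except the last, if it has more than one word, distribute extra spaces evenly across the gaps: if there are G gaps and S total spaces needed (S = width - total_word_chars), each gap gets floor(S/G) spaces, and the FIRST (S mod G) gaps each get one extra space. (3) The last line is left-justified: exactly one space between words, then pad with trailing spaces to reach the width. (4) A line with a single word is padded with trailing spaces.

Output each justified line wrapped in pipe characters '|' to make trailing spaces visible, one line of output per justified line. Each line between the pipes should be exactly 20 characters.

Answer: |in  a give snow lion|
|house  system  brown|
|bee    capture   bee|
|storm   stop   grass|
|salty importance new|
|mineral             |

Derivation:
Line 1: ['in', 'a', 'give', 'snow', 'lion'] (min_width=19, slack=1)
Line 2: ['house', 'system', 'brown'] (min_width=18, slack=2)
Line 3: ['bee', 'capture', 'bee'] (min_width=15, slack=5)
Line 4: ['storm', 'stop', 'grass'] (min_width=16, slack=4)
Line 5: ['salty', 'importance', 'new'] (min_width=20, slack=0)
Line 6: ['mineral'] (min_width=7, slack=13)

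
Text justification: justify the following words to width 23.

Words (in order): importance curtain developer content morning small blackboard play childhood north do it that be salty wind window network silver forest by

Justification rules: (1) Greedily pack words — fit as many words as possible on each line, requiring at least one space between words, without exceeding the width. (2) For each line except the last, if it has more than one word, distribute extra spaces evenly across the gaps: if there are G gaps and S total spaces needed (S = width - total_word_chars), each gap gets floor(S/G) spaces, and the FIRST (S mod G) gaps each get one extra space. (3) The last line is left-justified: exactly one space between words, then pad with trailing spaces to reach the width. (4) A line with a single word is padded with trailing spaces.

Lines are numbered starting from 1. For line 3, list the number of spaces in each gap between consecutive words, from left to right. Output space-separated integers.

Answer: 11

Derivation:
Line 1: ['importance', 'curtain'] (min_width=18, slack=5)
Line 2: ['developer', 'content'] (min_width=17, slack=6)
Line 3: ['morning', 'small'] (min_width=13, slack=10)
Line 4: ['blackboard', 'play'] (min_width=15, slack=8)
Line 5: ['childhood', 'north', 'do', 'it'] (min_width=21, slack=2)
Line 6: ['that', 'be', 'salty', 'wind'] (min_width=18, slack=5)
Line 7: ['window', 'network', 'silver'] (min_width=21, slack=2)
Line 8: ['forest', 'by'] (min_width=9, slack=14)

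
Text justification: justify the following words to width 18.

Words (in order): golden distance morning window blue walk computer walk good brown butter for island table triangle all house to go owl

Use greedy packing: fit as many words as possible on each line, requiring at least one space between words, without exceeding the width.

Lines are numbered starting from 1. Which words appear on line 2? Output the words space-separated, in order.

Answer: morning window

Derivation:
Line 1: ['golden', 'distance'] (min_width=15, slack=3)
Line 2: ['morning', 'window'] (min_width=14, slack=4)
Line 3: ['blue', 'walk', 'computer'] (min_width=18, slack=0)
Line 4: ['walk', 'good', 'brown'] (min_width=15, slack=3)
Line 5: ['butter', 'for', 'island'] (min_width=17, slack=1)
Line 6: ['table', 'triangle', 'all'] (min_width=18, slack=0)
Line 7: ['house', 'to', 'go', 'owl'] (min_width=15, slack=3)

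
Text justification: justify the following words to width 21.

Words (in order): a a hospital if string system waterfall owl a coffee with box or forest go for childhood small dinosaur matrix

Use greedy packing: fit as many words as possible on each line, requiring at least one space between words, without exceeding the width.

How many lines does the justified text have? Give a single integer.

Line 1: ['a', 'a', 'hospital', 'if'] (min_width=15, slack=6)
Line 2: ['string', 'system'] (min_width=13, slack=8)
Line 3: ['waterfall', 'owl', 'a'] (min_width=15, slack=6)
Line 4: ['coffee', 'with', 'box', 'or'] (min_width=18, slack=3)
Line 5: ['forest', 'go', 'for'] (min_width=13, slack=8)
Line 6: ['childhood', 'small'] (min_width=15, slack=6)
Line 7: ['dinosaur', 'matrix'] (min_width=15, slack=6)
Total lines: 7

Answer: 7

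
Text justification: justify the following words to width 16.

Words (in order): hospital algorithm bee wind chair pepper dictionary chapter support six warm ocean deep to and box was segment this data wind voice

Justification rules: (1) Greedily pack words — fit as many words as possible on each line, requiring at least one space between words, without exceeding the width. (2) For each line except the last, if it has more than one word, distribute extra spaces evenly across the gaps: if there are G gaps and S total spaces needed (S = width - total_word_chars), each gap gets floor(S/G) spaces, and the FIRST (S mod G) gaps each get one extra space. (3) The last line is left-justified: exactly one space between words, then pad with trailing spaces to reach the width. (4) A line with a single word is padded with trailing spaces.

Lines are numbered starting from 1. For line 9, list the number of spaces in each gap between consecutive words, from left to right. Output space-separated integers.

Line 1: ['hospital'] (min_width=8, slack=8)
Line 2: ['algorithm', 'bee'] (min_width=13, slack=3)
Line 3: ['wind', 'chair'] (min_width=10, slack=6)
Line 4: ['pepper'] (min_width=6, slack=10)
Line 5: ['dictionary'] (min_width=10, slack=6)
Line 6: ['chapter', 'support'] (min_width=15, slack=1)
Line 7: ['six', 'warm', 'ocean'] (min_width=14, slack=2)
Line 8: ['deep', 'to', 'and', 'box'] (min_width=15, slack=1)
Line 9: ['was', 'segment', 'this'] (min_width=16, slack=0)
Line 10: ['data', 'wind', 'voice'] (min_width=15, slack=1)

Answer: 1 1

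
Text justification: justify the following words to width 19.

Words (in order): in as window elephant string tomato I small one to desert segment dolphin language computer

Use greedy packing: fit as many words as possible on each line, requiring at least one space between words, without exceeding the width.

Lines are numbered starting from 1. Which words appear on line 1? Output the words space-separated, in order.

Answer: in as window

Derivation:
Line 1: ['in', 'as', 'window'] (min_width=12, slack=7)
Line 2: ['elephant', 'string'] (min_width=15, slack=4)
Line 3: ['tomato', 'I', 'small', 'one'] (min_width=18, slack=1)
Line 4: ['to', 'desert', 'segment'] (min_width=17, slack=2)
Line 5: ['dolphin', 'language'] (min_width=16, slack=3)
Line 6: ['computer'] (min_width=8, slack=11)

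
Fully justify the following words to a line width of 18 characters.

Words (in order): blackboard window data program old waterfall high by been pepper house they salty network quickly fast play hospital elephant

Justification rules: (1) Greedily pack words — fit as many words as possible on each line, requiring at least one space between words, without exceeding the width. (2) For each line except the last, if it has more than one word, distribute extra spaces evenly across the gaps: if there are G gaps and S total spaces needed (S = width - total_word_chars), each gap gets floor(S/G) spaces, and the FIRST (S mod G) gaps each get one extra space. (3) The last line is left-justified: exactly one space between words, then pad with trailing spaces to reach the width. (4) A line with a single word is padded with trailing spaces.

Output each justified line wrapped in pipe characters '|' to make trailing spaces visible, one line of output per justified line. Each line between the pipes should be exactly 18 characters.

Answer: |blackboard  window|
|data  program  old|
|waterfall  high by|
|been  pepper house|
|they salty network|
|quickly  fast play|
|hospital elephant |

Derivation:
Line 1: ['blackboard', 'window'] (min_width=17, slack=1)
Line 2: ['data', 'program', 'old'] (min_width=16, slack=2)
Line 3: ['waterfall', 'high', 'by'] (min_width=17, slack=1)
Line 4: ['been', 'pepper', 'house'] (min_width=17, slack=1)
Line 5: ['they', 'salty', 'network'] (min_width=18, slack=0)
Line 6: ['quickly', 'fast', 'play'] (min_width=17, slack=1)
Line 7: ['hospital', 'elephant'] (min_width=17, slack=1)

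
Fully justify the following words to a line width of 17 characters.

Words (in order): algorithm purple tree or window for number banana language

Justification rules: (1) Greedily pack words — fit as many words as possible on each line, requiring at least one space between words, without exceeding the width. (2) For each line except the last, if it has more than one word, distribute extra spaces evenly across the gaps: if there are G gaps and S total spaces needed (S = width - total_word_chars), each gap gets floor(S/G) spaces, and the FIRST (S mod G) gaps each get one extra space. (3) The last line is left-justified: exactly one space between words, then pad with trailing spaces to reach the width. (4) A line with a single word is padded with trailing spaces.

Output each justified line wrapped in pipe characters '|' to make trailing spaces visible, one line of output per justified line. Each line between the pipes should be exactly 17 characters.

Answer: |algorithm  purple|
|tree   or  window|
|for number banana|
|language         |

Derivation:
Line 1: ['algorithm', 'purple'] (min_width=16, slack=1)
Line 2: ['tree', 'or', 'window'] (min_width=14, slack=3)
Line 3: ['for', 'number', 'banana'] (min_width=17, slack=0)
Line 4: ['language'] (min_width=8, slack=9)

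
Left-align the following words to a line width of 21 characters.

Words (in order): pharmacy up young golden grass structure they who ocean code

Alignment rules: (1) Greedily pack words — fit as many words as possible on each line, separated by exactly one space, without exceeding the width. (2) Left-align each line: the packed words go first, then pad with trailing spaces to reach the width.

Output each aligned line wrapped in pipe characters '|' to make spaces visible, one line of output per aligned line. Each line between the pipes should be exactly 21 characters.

Answer: |pharmacy up young    |
|golden grass         |
|structure they who   |
|ocean code           |

Derivation:
Line 1: ['pharmacy', 'up', 'young'] (min_width=17, slack=4)
Line 2: ['golden', 'grass'] (min_width=12, slack=9)
Line 3: ['structure', 'they', 'who'] (min_width=18, slack=3)
Line 4: ['ocean', 'code'] (min_width=10, slack=11)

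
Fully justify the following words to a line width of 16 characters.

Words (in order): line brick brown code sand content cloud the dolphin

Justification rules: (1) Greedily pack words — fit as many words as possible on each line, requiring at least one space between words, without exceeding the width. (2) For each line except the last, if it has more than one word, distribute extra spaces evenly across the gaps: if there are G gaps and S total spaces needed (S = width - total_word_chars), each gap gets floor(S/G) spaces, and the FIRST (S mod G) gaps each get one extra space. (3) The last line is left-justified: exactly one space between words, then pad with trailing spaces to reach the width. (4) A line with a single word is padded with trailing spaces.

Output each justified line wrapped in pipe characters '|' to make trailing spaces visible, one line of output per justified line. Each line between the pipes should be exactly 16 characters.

Line 1: ['line', 'brick', 'brown'] (min_width=16, slack=0)
Line 2: ['code', 'sand'] (min_width=9, slack=7)
Line 3: ['content', 'cloud'] (min_width=13, slack=3)
Line 4: ['the', 'dolphin'] (min_width=11, slack=5)

Answer: |line brick brown|
|code        sand|
|content    cloud|
|the dolphin     |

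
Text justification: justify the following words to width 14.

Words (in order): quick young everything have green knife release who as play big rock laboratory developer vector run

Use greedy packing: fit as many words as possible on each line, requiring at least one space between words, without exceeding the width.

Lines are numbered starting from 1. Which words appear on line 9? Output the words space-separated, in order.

Line 1: ['quick', 'young'] (min_width=11, slack=3)
Line 2: ['everything'] (min_width=10, slack=4)
Line 3: ['have', 'green'] (min_width=10, slack=4)
Line 4: ['knife', 'release'] (min_width=13, slack=1)
Line 5: ['who', 'as', 'play'] (min_width=11, slack=3)
Line 6: ['big', 'rock'] (min_width=8, slack=6)
Line 7: ['laboratory'] (min_width=10, slack=4)
Line 8: ['developer'] (min_width=9, slack=5)
Line 9: ['vector', 'run'] (min_width=10, slack=4)

Answer: vector run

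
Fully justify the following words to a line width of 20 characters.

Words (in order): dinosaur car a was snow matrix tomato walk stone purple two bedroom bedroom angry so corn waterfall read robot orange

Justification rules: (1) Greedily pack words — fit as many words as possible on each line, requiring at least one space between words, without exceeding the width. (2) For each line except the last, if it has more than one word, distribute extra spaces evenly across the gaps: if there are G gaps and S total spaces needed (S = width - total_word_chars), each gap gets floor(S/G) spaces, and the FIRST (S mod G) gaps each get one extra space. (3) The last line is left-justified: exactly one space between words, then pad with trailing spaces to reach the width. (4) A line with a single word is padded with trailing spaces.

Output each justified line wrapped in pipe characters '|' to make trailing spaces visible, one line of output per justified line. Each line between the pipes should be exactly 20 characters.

Line 1: ['dinosaur', 'car', 'a', 'was'] (min_width=18, slack=2)
Line 2: ['snow', 'matrix', 'tomato'] (min_width=18, slack=2)
Line 3: ['walk', 'stone', 'purple'] (min_width=17, slack=3)
Line 4: ['two', 'bedroom', 'bedroom'] (min_width=19, slack=1)
Line 5: ['angry', 'so', 'corn'] (min_width=13, slack=7)
Line 6: ['waterfall', 'read', 'robot'] (min_width=20, slack=0)
Line 7: ['orange'] (min_width=6, slack=14)

Answer: |dinosaur  car  a was|
|snow  matrix  tomato|
|walk   stone  purple|
|two  bedroom bedroom|
|angry     so    corn|
|waterfall read robot|
|orange              |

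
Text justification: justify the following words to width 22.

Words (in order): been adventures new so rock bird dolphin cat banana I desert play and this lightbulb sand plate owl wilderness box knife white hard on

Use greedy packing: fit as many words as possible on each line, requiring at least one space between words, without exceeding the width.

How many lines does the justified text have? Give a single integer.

Answer: 7

Derivation:
Line 1: ['been', 'adventures', 'new', 'so'] (min_width=22, slack=0)
Line 2: ['rock', 'bird', 'dolphin', 'cat'] (min_width=21, slack=1)
Line 3: ['banana', 'I', 'desert', 'play'] (min_width=20, slack=2)
Line 4: ['and', 'this', 'lightbulb'] (min_width=18, slack=4)
Line 5: ['sand', 'plate', 'owl'] (min_width=14, slack=8)
Line 6: ['wilderness', 'box', 'knife'] (min_width=20, slack=2)
Line 7: ['white', 'hard', 'on'] (min_width=13, slack=9)
Total lines: 7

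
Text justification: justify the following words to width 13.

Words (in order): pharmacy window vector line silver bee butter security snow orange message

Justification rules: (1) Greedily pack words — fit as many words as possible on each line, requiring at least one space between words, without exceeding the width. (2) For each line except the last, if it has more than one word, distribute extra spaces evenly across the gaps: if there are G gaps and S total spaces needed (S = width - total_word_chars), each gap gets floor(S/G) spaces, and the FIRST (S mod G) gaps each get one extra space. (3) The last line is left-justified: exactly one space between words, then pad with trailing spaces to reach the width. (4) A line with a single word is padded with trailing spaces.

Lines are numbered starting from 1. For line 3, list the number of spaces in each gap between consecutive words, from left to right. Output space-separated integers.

Answer: 3

Derivation:
Line 1: ['pharmacy'] (min_width=8, slack=5)
Line 2: ['window', 'vector'] (min_width=13, slack=0)
Line 3: ['line', 'silver'] (min_width=11, slack=2)
Line 4: ['bee', 'butter'] (min_width=10, slack=3)
Line 5: ['security', 'snow'] (min_width=13, slack=0)
Line 6: ['orange'] (min_width=6, slack=7)
Line 7: ['message'] (min_width=7, slack=6)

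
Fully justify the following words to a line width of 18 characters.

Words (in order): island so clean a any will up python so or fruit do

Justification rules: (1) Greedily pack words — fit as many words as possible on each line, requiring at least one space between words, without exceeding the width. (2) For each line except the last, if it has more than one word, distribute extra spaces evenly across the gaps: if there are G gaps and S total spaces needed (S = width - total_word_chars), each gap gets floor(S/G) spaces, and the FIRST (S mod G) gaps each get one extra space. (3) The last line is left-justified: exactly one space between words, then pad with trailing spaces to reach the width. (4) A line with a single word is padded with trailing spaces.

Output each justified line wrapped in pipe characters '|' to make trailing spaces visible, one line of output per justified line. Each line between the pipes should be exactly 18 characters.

Line 1: ['island', 'so', 'clean', 'a'] (min_width=17, slack=1)
Line 2: ['any', 'will', 'up', 'python'] (min_width=18, slack=0)
Line 3: ['so', 'or', 'fruit', 'do'] (min_width=14, slack=4)

Answer: |island  so clean a|
|any will up python|
|so or fruit do    |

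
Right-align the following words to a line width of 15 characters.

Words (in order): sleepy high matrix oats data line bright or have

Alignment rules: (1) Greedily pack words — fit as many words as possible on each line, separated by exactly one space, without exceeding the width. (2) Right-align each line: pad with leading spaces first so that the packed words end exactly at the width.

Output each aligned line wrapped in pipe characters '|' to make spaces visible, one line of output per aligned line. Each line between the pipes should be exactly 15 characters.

Answer: |    sleepy high|
|    matrix oats|
|      data line|
| bright or have|

Derivation:
Line 1: ['sleepy', 'high'] (min_width=11, slack=4)
Line 2: ['matrix', 'oats'] (min_width=11, slack=4)
Line 3: ['data', 'line'] (min_width=9, slack=6)
Line 4: ['bright', 'or', 'have'] (min_width=14, slack=1)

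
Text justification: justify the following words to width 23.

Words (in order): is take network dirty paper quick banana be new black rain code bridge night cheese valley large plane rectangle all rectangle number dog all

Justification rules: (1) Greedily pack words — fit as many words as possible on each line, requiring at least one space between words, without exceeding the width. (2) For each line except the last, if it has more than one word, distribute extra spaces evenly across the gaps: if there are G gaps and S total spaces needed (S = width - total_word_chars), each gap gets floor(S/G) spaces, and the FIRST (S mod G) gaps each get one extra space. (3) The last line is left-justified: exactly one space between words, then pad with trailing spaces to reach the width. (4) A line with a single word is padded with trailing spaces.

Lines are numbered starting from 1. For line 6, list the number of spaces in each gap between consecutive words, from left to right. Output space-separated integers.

Answer: 1 1

Derivation:
Line 1: ['is', 'take', 'network', 'dirty'] (min_width=21, slack=2)
Line 2: ['paper', 'quick', 'banana', 'be'] (min_width=21, slack=2)
Line 3: ['new', 'black', 'rain', 'code'] (min_width=19, slack=4)
Line 4: ['bridge', 'night', 'cheese'] (min_width=19, slack=4)
Line 5: ['valley', 'large', 'plane'] (min_width=18, slack=5)
Line 6: ['rectangle', 'all', 'rectangle'] (min_width=23, slack=0)
Line 7: ['number', 'dog', 'all'] (min_width=14, slack=9)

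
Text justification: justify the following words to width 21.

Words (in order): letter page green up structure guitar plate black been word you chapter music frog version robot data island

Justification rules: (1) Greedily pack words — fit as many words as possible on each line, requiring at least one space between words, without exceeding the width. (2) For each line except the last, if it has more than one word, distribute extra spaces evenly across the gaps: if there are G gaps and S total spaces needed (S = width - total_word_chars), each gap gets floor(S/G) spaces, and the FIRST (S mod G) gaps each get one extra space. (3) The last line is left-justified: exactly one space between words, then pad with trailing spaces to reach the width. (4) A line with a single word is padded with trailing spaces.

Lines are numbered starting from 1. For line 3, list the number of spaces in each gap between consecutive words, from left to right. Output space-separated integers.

Line 1: ['letter', 'page', 'green', 'up'] (min_width=20, slack=1)
Line 2: ['structure', 'guitar'] (min_width=16, slack=5)
Line 3: ['plate', 'black', 'been', 'word'] (min_width=21, slack=0)
Line 4: ['you', 'chapter', 'music'] (min_width=17, slack=4)
Line 5: ['frog', 'version', 'robot'] (min_width=18, slack=3)
Line 6: ['data', 'island'] (min_width=11, slack=10)

Answer: 1 1 1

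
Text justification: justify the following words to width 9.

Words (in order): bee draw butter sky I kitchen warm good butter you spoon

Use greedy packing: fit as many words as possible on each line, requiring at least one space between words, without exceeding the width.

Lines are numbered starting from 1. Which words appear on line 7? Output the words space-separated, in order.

Answer: you spoon

Derivation:
Line 1: ['bee', 'draw'] (min_width=8, slack=1)
Line 2: ['butter'] (min_width=6, slack=3)
Line 3: ['sky', 'I'] (min_width=5, slack=4)
Line 4: ['kitchen'] (min_width=7, slack=2)
Line 5: ['warm', 'good'] (min_width=9, slack=0)
Line 6: ['butter'] (min_width=6, slack=3)
Line 7: ['you', 'spoon'] (min_width=9, slack=0)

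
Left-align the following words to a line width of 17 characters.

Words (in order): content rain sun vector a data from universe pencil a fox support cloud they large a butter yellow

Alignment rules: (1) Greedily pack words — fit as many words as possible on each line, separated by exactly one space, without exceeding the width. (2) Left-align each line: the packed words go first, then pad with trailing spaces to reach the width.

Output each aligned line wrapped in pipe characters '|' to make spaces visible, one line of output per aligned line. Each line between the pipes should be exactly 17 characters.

Line 1: ['content', 'rain', 'sun'] (min_width=16, slack=1)
Line 2: ['vector', 'a', 'data'] (min_width=13, slack=4)
Line 3: ['from', 'universe'] (min_width=13, slack=4)
Line 4: ['pencil', 'a', 'fox'] (min_width=12, slack=5)
Line 5: ['support', 'cloud'] (min_width=13, slack=4)
Line 6: ['they', 'large', 'a'] (min_width=12, slack=5)
Line 7: ['butter', 'yellow'] (min_width=13, slack=4)

Answer: |content rain sun |
|vector a data    |
|from universe    |
|pencil a fox     |
|support cloud    |
|they large a     |
|butter yellow    |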